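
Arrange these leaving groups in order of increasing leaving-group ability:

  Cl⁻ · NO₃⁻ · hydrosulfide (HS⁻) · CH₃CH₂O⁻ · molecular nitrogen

The more stable X⁻ (or X) is on its own — i.e. the weaker a base it is — the better a leaving group it makes.
molecular nitrogen: no meaningful conjugate acid; N₂ departs as an exceptionally stable neutral molecule
Cl⁻: pKₐ(HCl) ≈ -7
NO₃⁻: pKₐ(HNO₃) ≈ -1.3 — resonance-delocalised over three oxygens
hydrosulfide (HS⁻): pKₐ(H₂S) ≈ 7 — larger and more polarisable than the oxygen analogue
CH₃CH₂O⁻: pKₐ(CH₃CH₂OH) ≈ 16
Listed from poorest to best leaving group as asked.

CH₃CH₂O⁻ < hydrosulfide (HS⁻) < NO₃⁻ < Cl⁻ < molecular nitrogen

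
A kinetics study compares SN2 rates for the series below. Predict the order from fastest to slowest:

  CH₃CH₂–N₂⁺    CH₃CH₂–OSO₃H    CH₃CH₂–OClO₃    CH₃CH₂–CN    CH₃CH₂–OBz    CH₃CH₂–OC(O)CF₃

CH₃CH₂–N₂⁺ > CH₃CH₂–OClO₃ > CH₃CH₂–OSO₃H > CH₃CH₂–OC(O)CF₃ > CH₃CH₂–OBz > CH₃CH₂–CN

Same R in every case — rank the leaving groups.
Rank by basicity of the departing species: weakest base leaves most easily.
CH₃CH₂–N₂⁺ loses N₂: no meaningful conjugate acid; N₂ departs as an exceptionally stable neutral molecule
CH₃CH₂–OClO₃ loses ClO₄⁻: pKₐ(HClO₄) ≈ -10
CH₃CH₂–OSO₃H loses HSO₄⁻: pKₐ(H₂SO₄) ≈ -3
CH₃CH₂–OC(O)CF₃ loses CF₃COO⁻: pKₐ(CF₃COOH) ≈ 0.2
CH₃CH₂–OBz loses PhCOO⁻: pKₐ(C₆H₅COOH) ≈ 4.2
CH₃CH₂–CN loses CN⁻: pKₐ(HCN) ≈ 9.2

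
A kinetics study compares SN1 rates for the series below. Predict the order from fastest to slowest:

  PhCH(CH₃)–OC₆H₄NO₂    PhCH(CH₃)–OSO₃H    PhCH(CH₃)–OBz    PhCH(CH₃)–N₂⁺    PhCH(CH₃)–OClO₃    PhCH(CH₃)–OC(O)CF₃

Identical carbon frameworks mean the comparison reduces to leaving-group quality.
The more stable X⁻ (or X) is on its own — i.e. the weaker a base it is — the better a leaving group it makes.
PhCH(CH₃)–N₂⁺ loses N₂: no meaningful conjugate acid; N₂ departs as an exceptionally stable neutral molecule
PhCH(CH₃)–OClO₃ loses ClO₄⁻: pKₐ(HClO₄) ≈ -10
PhCH(CH₃)–OSO₃H loses HSO₄⁻: pKₐ(H₂SO₄) ≈ -3
PhCH(CH₃)–OC(O)CF₃ loses CF₃COO⁻: pKₐ(CF₃COOH) ≈ 0.2
PhCH(CH₃)–OBz loses PhCOO⁻: pKₐ(C₆H₅COOH) ≈ 4.2
PhCH(CH₃)–OC₆H₄NO₂ loses p-O₂N–C₆H₄–O⁻: pKₐ(p-nitrophenol) ≈ 7.2

PhCH(CH₃)–N₂⁺ > PhCH(CH₃)–OClO₃ > PhCH(CH₃)–OSO₃H > PhCH(CH₃)–OC(O)CF₃ > PhCH(CH₃)–OBz > PhCH(CH₃)–OC₆H₄NO₂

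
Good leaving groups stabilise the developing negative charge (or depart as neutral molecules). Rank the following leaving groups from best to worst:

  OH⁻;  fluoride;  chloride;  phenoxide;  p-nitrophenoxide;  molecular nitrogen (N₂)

Rank by basicity of the departing species: weakest base leaves most easily.
molecular nitrogen (N₂): no meaningful conjugate acid; N₂ departs as an exceptionally stable neutral molecule
chloride: pKₐ(HCl) ≈ -7 — moderately weak base
fluoride: pKₐ(HF) ≈ 3.2 — small and strongly basic; the poor halide leaving group
p-nitrophenoxide: pKₐ(p-nitrophenol) ≈ 7.2
phenoxide: pKₐ(C₆H₅OH (phenol)) ≈ 10 — resonance into the ring helps, but still a poor LG
OH⁻: pKₐ(H₂O) ≈ 15.7

molecular nitrogen (N₂) > chloride > fluoride > p-nitrophenoxide > phenoxide > OH⁻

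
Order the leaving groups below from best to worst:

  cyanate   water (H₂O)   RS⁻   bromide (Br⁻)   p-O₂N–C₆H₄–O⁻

bromide (Br⁻) > water (H₂O) > cyanate > p-O₂N–C₆H₄–O⁻ > RS⁻

bromide (Br⁻): pKₐ(HBr) ≈ -9
water (H₂O): pKₐ(H₃O⁺) ≈ -1.7 — neutral; leaves from a protonated alcohol (R–OH₂⁺)
cyanate: pKₐ(HOCN) ≈ 3.5 — resonance between N and O
p-O₂N–C₆H₄–O⁻: pKₐ(p-nitrophenol) ≈ 7.2 — nitro group delocalises the charge; the classic chromogenic LG
RS⁻: pKₐ(RSH (a thiol)) ≈ 10.5 — moderately basic; rarely leaves without activation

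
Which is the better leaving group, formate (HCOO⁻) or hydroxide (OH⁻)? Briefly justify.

formate (HCOO⁻) is the better leaving group.
pKₐ(HCOOH) ≈ 3.8 versus pKₐ(H₂O) ≈ 15.7: formate (HCOO⁻) is the much weaker base.
Resonance-stabilised carboxylate.

formate (HCOO⁻)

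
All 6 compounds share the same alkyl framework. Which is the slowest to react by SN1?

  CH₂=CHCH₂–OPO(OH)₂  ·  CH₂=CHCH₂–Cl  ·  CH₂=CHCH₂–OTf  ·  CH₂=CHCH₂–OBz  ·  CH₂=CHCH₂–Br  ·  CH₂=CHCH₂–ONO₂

Identical carbon frameworks mean the comparison reduces to leaving-group quality.
Rank by basicity of the departing species: weakest base leaves most easily.
CH₂=CHCH₂–OTf loses OTf⁻: pKₐ(CF₃SO₃H (triflic acid)) ≈ -14
CH₂=CHCH₂–Br loses Br⁻: pKₐ(HBr) ≈ -9
CH₂=CHCH₂–Cl loses Cl⁻: pKₐ(HCl) ≈ -7
CH₂=CHCH₂–ONO₂ loses NO₃⁻: pKₐ(HNO₃) ≈ -1.3
CH₂=CHCH₂–OPO(OH)₂ loses H₂PO₄⁻: pKₐ(H₃PO₄) ≈ 2.1
CH₂=CHCH₂–OBz loses PhCOO⁻: pKₐ(C₆H₅COOH) ≈ 4.2

CH₂=CHCH₂–OBz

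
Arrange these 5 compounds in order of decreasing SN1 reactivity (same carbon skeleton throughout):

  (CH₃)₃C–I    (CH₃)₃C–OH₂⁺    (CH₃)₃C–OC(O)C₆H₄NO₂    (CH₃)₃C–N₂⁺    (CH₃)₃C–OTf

(CH₃)₃C–N₂⁺ > (CH₃)₃C–OTf > (CH₃)₃C–I > (CH₃)₃C–OH₂⁺ > (CH₃)₃C–OC(O)C₆H₄NO₂

Identical carbon frameworks mean the comparison reduces to leaving-group quality.
Leaving-group ability tracks the stability of the departed species; conjugate-acid pKₐ is the usual yardstick (lower pKₐ → better LG).
(CH₃)₃C–N₂⁺ loses N₂: no meaningful conjugate acid; N₂ departs as an exceptionally stable neutral molecule
(CH₃)₃C–OTf loses OTf⁻: pKₐ(CF₃SO₃H (triflic acid)) ≈ -14
(CH₃)₃C–I loses I⁻: pKₐ(HI) ≈ -10
(CH₃)₃C–OH₂⁺ loses H₂O: pKₐ(H₃O⁺) ≈ -1.7
(CH₃)₃C–OC(O)C₆H₄NO₂ loses p-O₂N–C₆H₄–COO⁻: pKₐ(p-nitrobenzoic acid) ≈ 3.4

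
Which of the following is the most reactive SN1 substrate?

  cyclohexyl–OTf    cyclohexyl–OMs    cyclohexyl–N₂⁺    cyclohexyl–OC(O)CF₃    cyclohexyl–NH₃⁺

The skeletons are identical, so relative rate is governed entirely by leaving-group ability.
A good leaving group is a weak base: the lower the pKₐ of its conjugate acid, the more readily it departs.
cyclohexyl–N₂⁺ loses N₂: no meaningful conjugate acid; N₂ departs as an exceptionally stable neutral molecule
cyclohexyl–OTf loses OTf⁻: pKₐ(CF₃SO₃H (triflic acid)) ≈ -14
cyclohexyl–OMs loses OMs⁻: pKₐ(CH₃SO₃H (MsOH)) ≈ -1.9
cyclohexyl–OC(O)CF₃ loses CF₃COO⁻: pKₐ(CF₃COOH) ≈ 0.2
cyclohexyl–NH₃⁺ loses NH₃: pKₐ(NH₄⁺) ≈ 9.2

cyclohexyl–N₂⁺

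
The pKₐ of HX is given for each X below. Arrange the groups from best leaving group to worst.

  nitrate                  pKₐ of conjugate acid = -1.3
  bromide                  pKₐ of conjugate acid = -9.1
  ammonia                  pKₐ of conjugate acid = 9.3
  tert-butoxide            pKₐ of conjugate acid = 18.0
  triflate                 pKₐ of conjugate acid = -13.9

triflate > bromide > nitrate > ammonia > tert-butoxide

Lower conjugate-acid pKₐ ⇒ weaker base ⇒ better leaving group.
Sorting by the given values: triflate (-13.9), bromide (-9.1), nitrate (-1.3), ammonia (9.3), tert-butoxide (18.0).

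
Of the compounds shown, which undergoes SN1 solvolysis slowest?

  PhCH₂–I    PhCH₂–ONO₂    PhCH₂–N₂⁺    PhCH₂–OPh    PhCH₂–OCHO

PhCH₂–OPh

Same R in every case — rank the leaving groups.
A good leaving group is a weak base: the lower the pKₐ of its conjugate acid, the more readily it departs.
PhCH₂–N₂⁺ loses N₂: no meaningful conjugate acid; N₂ departs as an exceptionally stable neutral molecule
PhCH₂–I loses I⁻: pKₐ(HI) ≈ -10
PhCH₂–ONO₂ loses NO₃⁻: pKₐ(HNO₃) ≈ -1.3
PhCH₂–OCHO loses HCOO⁻: pKₐ(HCOOH) ≈ 3.8
PhCH₂–OPh loses PhO⁻: pKₐ(C₆H₅OH (phenol)) ≈ 10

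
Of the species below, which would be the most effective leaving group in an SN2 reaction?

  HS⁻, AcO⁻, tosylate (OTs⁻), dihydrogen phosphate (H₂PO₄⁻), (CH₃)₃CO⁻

tosylate (OTs⁻)

The more stable X⁻ (or X) is on its own — i.e. the weaker a base it is — the better a leaving group it makes.
tosylate (OTs⁻): pKₐ(p-CH₃C₆H₄SO₃H (TsOH)) ≈ -2.8
dihydrogen phosphate (H₂PO₄⁻): pKₐ(H₃PO₄) ≈ 2.1
AcO⁻: pKₐ(CH₃COOH) ≈ 4.8
HS⁻: pKₐ(H₂S) ≈ 7
(CH₃)₃CO⁻: pKₐ(t-BuOH) ≈ 18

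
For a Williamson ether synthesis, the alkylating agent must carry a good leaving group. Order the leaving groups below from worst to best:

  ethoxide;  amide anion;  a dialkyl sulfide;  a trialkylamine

Rank by basicity of the departing species: weakest base leaves most easily.
a dialkyl sulfide: pKₐ(R'₂SH⁺) ≈ -7
a trialkylamine: pKₐ(R'₃NH⁺) ≈ 10.7 — neutral but still a fairly strong base; Hofmann-elimination LG
ethoxide: pKₐ(CH₃CH₂OH) ≈ 16 — strong base; alkoxides do not leave unassisted
amide anion: pKₐ(NH₃) ≈ 38 — extremely strong base; never a leaving group
Listed from poorest to best leaving group as asked.

amide anion < ethoxide < a trialkylamine < a dialkyl sulfide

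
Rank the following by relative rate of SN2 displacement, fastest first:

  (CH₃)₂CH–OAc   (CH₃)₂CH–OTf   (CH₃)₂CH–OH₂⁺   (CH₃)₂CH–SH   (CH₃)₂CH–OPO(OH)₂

The skeletons are identical, so relative rate is governed entirely by leaving-group ability.
A good leaving group is a weak base: the lower the pKₐ of its conjugate acid, the more readily it departs.
(CH₃)₂CH–OTf loses OTf⁻: pKₐ(CF₃SO₃H (triflic acid)) ≈ -14
(CH₃)₂CH–OH₂⁺ loses H₂O: pKₐ(H₃O⁺) ≈ -1.7
(CH₃)₂CH–OPO(OH)₂ loses H₂PO₄⁻: pKₐ(H₃PO₄) ≈ 2.1
(CH₃)₂CH–OAc loses AcO⁻: pKₐ(CH₃COOH) ≈ 4.8
(CH₃)₂CH–SH loses HS⁻: pKₐ(H₂S) ≈ 7

(CH₃)₂CH–OTf > (CH₃)₂CH–OH₂⁺ > (CH₃)₂CH–OPO(OH)₂ > (CH₃)₂CH–OAc > (CH₃)₂CH–SH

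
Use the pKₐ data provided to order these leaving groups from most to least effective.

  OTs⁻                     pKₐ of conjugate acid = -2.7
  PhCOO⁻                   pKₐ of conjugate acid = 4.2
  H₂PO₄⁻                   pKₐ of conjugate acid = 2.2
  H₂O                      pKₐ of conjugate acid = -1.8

Lower conjugate-acid pKₐ ⇒ weaker base ⇒ better leaving group.
Sorting by the given values: OTs⁻ (-2.7), H₂O (-1.8), H₂PO₄⁻ (2.2), PhCOO⁻ (4.2).

OTs⁻ > H₂O > H₂PO₄⁻ > PhCOO⁻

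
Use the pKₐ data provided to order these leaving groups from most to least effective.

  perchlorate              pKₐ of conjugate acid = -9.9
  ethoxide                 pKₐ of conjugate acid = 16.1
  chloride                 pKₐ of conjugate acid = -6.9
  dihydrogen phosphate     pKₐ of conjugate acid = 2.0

perchlorate > chloride > dihydrogen phosphate > ethoxide

Lower conjugate-acid pKₐ ⇒ weaker base ⇒ better leaving group.
Sorting by the given values: perchlorate (-9.9), chloride (-6.9), dihydrogen phosphate (2.0), ethoxide (16.1).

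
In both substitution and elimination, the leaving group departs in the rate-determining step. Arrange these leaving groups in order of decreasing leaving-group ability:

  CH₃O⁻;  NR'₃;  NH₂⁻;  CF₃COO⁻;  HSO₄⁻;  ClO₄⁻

ClO₄⁻ > HSO₄⁻ > CF₃COO⁻ > NR'₃ > CH₃O⁻ > NH₂⁻

Leaving-group ability tracks the stability of the departed species; conjugate-acid pKₐ is the usual yardstick (lower pKₐ → better LG).
ClO₄⁻: pKₐ(HClO₄) ≈ -10 — extremely weak base; rarely used for safety reasons
HSO₄⁻: pKₐ(H₂SO₄) ≈ -3
CF₃COO⁻: pKₐ(CF₃COOH) ≈ 0.2 — strongly electron-withdrawing CF₃ stabilises the carboxylate
NR'₃: pKₐ(R'₃NH⁺) ≈ 10.7 — neutral but still a fairly strong base; Hofmann-elimination LG
CH₃O⁻: pKₐ(CH₃OH) ≈ 15.5 — strong base; alkoxides do not leave unassisted
NH₂⁻: pKₐ(NH₃) ≈ 38 — extremely strong base; never a leaving group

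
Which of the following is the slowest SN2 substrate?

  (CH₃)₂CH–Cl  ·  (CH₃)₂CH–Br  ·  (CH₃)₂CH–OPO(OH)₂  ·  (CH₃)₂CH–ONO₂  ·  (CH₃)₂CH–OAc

The skeletons are identical, so relative rate is governed entirely by leaving-group ability.
Leaving-group ability tracks the stability of the departed species; conjugate-acid pKₐ is the usual yardstick (lower pKₐ → better LG).
(CH₃)₂CH–Br loses Br⁻: pKₐ(HBr) ≈ -9
(CH₃)₂CH–Cl loses Cl⁻: pKₐ(HCl) ≈ -7
(CH₃)₂CH–ONO₂ loses NO₃⁻: pKₐ(HNO₃) ≈ -1.3
(CH₃)₂CH–OPO(OH)₂ loses H₂PO₄⁻: pKₐ(H₃PO₄) ≈ 2.1
(CH₃)₂CH–OAc loses AcO⁻: pKₐ(CH₃COOH) ≈ 4.8

(CH₃)₂CH–OAc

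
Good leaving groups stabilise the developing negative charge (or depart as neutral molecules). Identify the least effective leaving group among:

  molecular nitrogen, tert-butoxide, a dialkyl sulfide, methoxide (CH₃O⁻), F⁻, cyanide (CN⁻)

Rank by basicity of the departing species: weakest base leaves most easily.
molecular nitrogen: no meaningful conjugate acid; N₂ departs as an exceptionally stable neutral molecule
a dialkyl sulfide: pKₐ(R'₂SH⁺) ≈ -7
F⁻: pKₐ(HF) ≈ 3.2
cyanide (CN⁻): pKₐ(HCN) ≈ 9.2
methoxide (CH₃O⁻): pKₐ(CH₃OH) ≈ 15.5
tert-butoxide: pKₐ(t-BuOH) ≈ 18

tert-butoxide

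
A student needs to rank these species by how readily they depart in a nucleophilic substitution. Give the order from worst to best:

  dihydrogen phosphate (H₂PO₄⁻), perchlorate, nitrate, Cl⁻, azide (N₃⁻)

azide (N₃⁻) < dihydrogen phosphate (H₂PO₄⁻) < nitrate < Cl⁻ < perchlorate

Leaving-group ability tracks the stability of the departed species; conjugate-acid pKₐ is the usual yardstick (lower pKₐ → better LG).
perchlorate: pKₐ(HClO₄) ≈ -10 — extremely weak base; rarely used for safety reasons
Cl⁻: pKₐ(HCl) ≈ -7 — moderately weak base
nitrate: pKₐ(HNO₃) ≈ -1.3 — resonance-delocalised over three oxygens
dihydrogen phosphate (H₂PO₄⁻): pKₐ(H₃PO₄) ≈ 2.1 — moderate base; biological leaving group after further activation
azide (N₃⁻): pKₐ(HN₃) ≈ 4.7 — linear, resonance-stabilised
The question asks for worst first, so the sequence is read in increasing leaving-group ability.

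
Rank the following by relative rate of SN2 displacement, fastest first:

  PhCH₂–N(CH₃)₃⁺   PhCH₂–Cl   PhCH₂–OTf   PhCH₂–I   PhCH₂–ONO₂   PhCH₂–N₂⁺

Same R in every case — rank the leaving groups.
The more stable X⁻ (or X) is on its own — i.e. the weaker a base it is — the better a leaving group it makes.
PhCH₂–N₂⁺ loses N₂: no meaningful conjugate acid; N₂ departs as an exceptionally stable neutral molecule
PhCH₂–OTf loses OTf⁻: pKₐ(CF₃SO₃H (triflic acid)) ≈ -14
PhCH₂–I loses I⁻: pKₐ(HI) ≈ -10
PhCH₂–Cl loses Cl⁻: pKₐ(HCl) ≈ -7
PhCH₂–ONO₂ loses NO₃⁻: pKₐ(HNO₃) ≈ -1.3
PhCH₂–N(CH₃)₃⁺ loses NR'₃: pKₐ(R'₃NH⁺) ≈ 10.7

PhCH₂–N₂⁺ > PhCH₂–OTf > PhCH₂–I > PhCH₂–Cl > PhCH₂–ONO₂ > PhCH₂–N(CH₃)₃⁺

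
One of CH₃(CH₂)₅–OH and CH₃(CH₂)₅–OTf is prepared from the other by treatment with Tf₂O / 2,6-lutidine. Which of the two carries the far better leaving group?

CH₃(CH₂)₅–OTf

From CH₃(CH₂)₅–OH the departing group would be OH⁻ (pKₐ(H₂O) ≈ 15.7). Strong base; essentially never leaves without prior activation.
From CH₃(CH₂)₅–OTf the leaving group is OTf⁻ (pKₐ(CF₃SO₃H (triflic acid)) ≈ -14). Charge spread over three oxygens and a CF₃ group; the premier leaving group in synthesis.
Treatment with Tf₂O / 2,6-lutidine works by converting the hydroxyl into a triflate, making CH₃(CH₂)₅–OTf enormously more reactive.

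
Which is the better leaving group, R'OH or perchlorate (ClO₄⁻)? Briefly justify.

perchlorate (ClO₄⁻)

perchlorate (ClO₄⁻) is the better leaving group.
pKₐ(HClO₄) ≈ -10 versus pKₐ(R'OH₂⁺) ≈ -2.4: perchlorate (ClO₄⁻) is the much weaker base.
Extremely weak base; rarely used for safety reasons.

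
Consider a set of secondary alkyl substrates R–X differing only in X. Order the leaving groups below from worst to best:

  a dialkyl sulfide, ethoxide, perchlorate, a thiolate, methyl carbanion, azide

Leaving-group ability tracks the stability of the departed species; conjugate-acid pKₐ is the usual yardstick (lower pKₐ → better LG).
perchlorate: pKₐ(HClO₄) ≈ -10 — extremely weak base; rarely used for safety reasons
a dialkyl sulfide: pKₐ(R'₂SH⁺) ≈ -7
azide: pKₐ(HN₃) ≈ 4.7 — linear, resonance-stabilised
a thiolate: pKₐ(RSH (a thiol)) ≈ 10.5
ethoxide: pKₐ(CH₃CH₂OH) ≈ 16 — strong base; alkoxides do not leave unassisted
methyl carbanion: pKₐ(CH₄) ≈ 48
Listed from poorest to best leaving group as asked.

methyl carbanion < ethoxide < a thiolate < azide < a dialkyl sulfide < perchlorate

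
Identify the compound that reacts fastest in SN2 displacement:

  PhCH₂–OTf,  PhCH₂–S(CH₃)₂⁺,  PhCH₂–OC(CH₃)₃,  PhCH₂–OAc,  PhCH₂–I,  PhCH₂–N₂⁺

With the same alkyl group throughout, only the leaving group differentiates the rates.
Leaving-group ability tracks the stability of the departed species; conjugate-acid pKₐ is the usual yardstick (lower pKₐ → better LG).
PhCH₂–N₂⁺ loses N₂: no meaningful conjugate acid; N₂ departs as an exceptionally stable neutral molecule
PhCH₂–OTf loses OTf⁻: pKₐ(CF₃SO₃H (triflic acid)) ≈ -14
PhCH₂–I loses I⁻: pKₐ(HI) ≈ -10
PhCH₂–S(CH₃)₂⁺ loses SR'₂: pKₐ(R'₂SH⁺) ≈ -7
PhCH₂–OAc loses AcO⁻: pKₐ(CH₃COOH) ≈ 4.8
PhCH₂–OC(CH₃)₃ loses (CH₃)₃CO⁻: pKₐ(t-BuOH) ≈ 18

PhCH₂–N₂⁺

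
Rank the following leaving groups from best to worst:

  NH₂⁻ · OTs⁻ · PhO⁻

Rank by basicity of the departing species: weakest base leaves most easily.
OTs⁻: pKₐ(p-CH₃C₆H₄SO₃H (TsOH)) ≈ -2.8 — resonance-delocalised arenesulfonate
PhO⁻: pKₐ(C₆H₅OH (phenol)) ≈ 10 — resonance into the ring helps, but still a poor LG
NH₂⁻: pKₐ(NH₃) ≈ 38 — extremely strong base; never a leaving group

OTs⁻ > PhO⁻ > NH₂⁻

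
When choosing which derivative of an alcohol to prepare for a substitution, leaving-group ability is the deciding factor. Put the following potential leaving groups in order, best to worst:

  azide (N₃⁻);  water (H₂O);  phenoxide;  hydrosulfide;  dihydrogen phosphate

A good leaving group is a weak base: the lower the pKₐ of its conjugate acid, the more readily it departs.
water (H₂O): pKₐ(H₃O⁺) ≈ -1.7
dihydrogen phosphate: pKₐ(H₃PO₄) ≈ 2.1
azide (N₃⁻): pKₐ(HN₃) ≈ 4.7 — linear, resonance-stabilised
hydrosulfide: pKₐ(H₂S) ≈ 7 — larger and more polarisable than the oxygen analogue
phenoxide: pKₐ(C₆H₅OH (phenol)) ≈ 10 — resonance into the ring helps, but still a poor LG

water (H₂O) > dihydrogen phosphate > azide (N₃⁻) > hydrosulfide > phenoxide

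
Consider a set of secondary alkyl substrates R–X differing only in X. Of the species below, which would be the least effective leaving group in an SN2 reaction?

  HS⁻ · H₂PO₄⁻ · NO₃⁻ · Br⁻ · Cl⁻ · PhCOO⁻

Br⁻: pKₐ(HBr) ≈ -9
Cl⁻: pKₐ(HCl) ≈ -7
NO₃⁻: pKₐ(HNO₃) ≈ -1.3
H₂PO₄⁻: pKₐ(H₃PO₄) ≈ 2.1
PhCOO⁻: pKₐ(C₆H₅COOH) ≈ 4.2
HS⁻: pKₐ(H₂S) ≈ 7

HS⁻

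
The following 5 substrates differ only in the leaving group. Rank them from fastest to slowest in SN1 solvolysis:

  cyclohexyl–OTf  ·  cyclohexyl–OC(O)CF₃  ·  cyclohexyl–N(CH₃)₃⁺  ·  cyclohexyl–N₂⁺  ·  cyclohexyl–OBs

Same R in every case — rank the leaving groups.
A good leaving group is a weak base: the lower the pKₐ of its conjugate acid, the more readily it departs.
cyclohexyl–N₂⁺ loses N₂: no meaningful conjugate acid; N₂ departs as an exceptionally stable neutral molecule
cyclohexyl–OTf loses OTf⁻: pKₐ(CF₃SO₃H (triflic acid)) ≈ -14
cyclohexyl–OBs loses OBs⁻: pKₐ(p-BrC₆H₄SO₃H) ≈ -2.8
cyclohexyl–OC(O)CF₃ loses CF₃COO⁻: pKₐ(CF₃COOH) ≈ 0.2
cyclohexyl–N(CH₃)₃⁺ loses NR'₃: pKₐ(R'₃NH⁺) ≈ 10.7

cyclohexyl–N₂⁺ > cyclohexyl–OTf > cyclohexyl–OBs > cyclohexyl–OC(O)CF₃ > cyclohexyl–N(CH₃)₃⁺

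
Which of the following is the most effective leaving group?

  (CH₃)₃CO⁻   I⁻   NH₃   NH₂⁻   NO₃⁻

I⁻

The more stable X⁻ (or X) is on its own — i.e. the weaker a base it is — the better a leaving group it makes.
I⁻: pKₐ(HI) ≈ -10
NO₃⁻: pKₐ(HNO₃) ≈ -1.3
NH₃: pKₐ(NH₄⁺) ≈ 9.2
(CH₃)₃CO⁻: pKₐ(t-BuOH) ≈ 18
NH₂⁻: pKₐ(NH₃) ≈ 38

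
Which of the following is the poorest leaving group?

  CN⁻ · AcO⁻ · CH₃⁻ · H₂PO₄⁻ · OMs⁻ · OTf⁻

CH₃⁻

Leaving-group ability tracks the stability of the departed species; conjugate-acid pKₐ is the usual yardstick (lower pKₐ → better LG).
OTf⁻: pKₐ(CF₃SO₃H (triflic acid)) ≈ -14
OMs⁻: pKₐ(CH₃SO₃H (MsOH)) ≈ -1.9
H₂PO₄⁻: pKₐ(H₃PO₄) ≈ 2.1
AcO⁻: pKₐ(CH₃COOH) ≈ 4.8
CN⁻: pKₐ(HCN) ≈ 9.2
CH₃⁻: pKₐ(CH₄) ≈ 48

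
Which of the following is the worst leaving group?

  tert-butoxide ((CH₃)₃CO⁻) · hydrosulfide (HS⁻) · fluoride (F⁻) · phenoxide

tert-butoxide ((CH₃)₃CO⁻)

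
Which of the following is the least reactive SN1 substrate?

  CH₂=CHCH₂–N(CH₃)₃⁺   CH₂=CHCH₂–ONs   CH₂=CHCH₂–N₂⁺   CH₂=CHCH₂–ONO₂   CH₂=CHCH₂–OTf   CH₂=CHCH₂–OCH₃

CH₂=CHCH₂–OCH₃

Identical carbon frameworks mean the comparison reduces to leaving-group quality.
A good leaving group is a weak base: the lower the pKₐ of its conjugate acid, the more readily it departs.
CH₂=CHCH₂–N₂⁺ loses N₂: no meaningful conjugate acid; N₂ departs as an exceptionally stable neutral molecule
CH₂=CHCH₂–OTf loses OTf⁻: pKₐ(CF₃SO₃H (triflic acid)) ≈ -14
CH₂=CHCH₂–ONs loses ONs⁻: pKₐ(p-O₂NC₆H₄SO₃H) ≈ -3.5
CH₂=CHCH₂–ONO₂ loses NO₃⁻: pKₐ(HNO₃) ≈ -1.3
CH₂=CHCH₂–N(CH₃)₃⁺ loses NR'₃: pKₐ(R'₃NH⁺) ≈ 10.7
CH₂=CHCH₂–OCH₃ loses CH₃O⁻: pKₐ(CH₃OH) ≈ 15.5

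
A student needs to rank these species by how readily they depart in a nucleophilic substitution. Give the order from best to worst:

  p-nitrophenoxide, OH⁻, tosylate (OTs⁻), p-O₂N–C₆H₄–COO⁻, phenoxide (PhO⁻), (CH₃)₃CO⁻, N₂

N₂ > tosylate (OTs⁻) > p-O₂N–C₆H₄–COO⁻ > p-nitrophenoxide > phenoxide (PhO⁻) > OH⁻ > (CH₃)₃CO⁻

Rank by basicity of the departing species: weakest base leaves most easily.
N₂: no meaningful conjugate acid; N₂ departs as an exceptionally stable neutral molecule
tosylate (OTs⁻): pKₐ(p-CH₃C₆H₄SO₃H (TsOH)) ≈ -2.8
p-O₂N–C₆H₄–COO⁻: pKₐ(p-nitrobenzoic acid) ≈ 3.4 — electron-withdrawing nitro group stabilises the carboxylate
p-nitrophenoxide: pKₐ(p-nitrophenol) ≈ 7.2
phenoxide (PhO⁻): pKₐ(C₆H₅OH (phenol)) ≈ 10
OH⁻: pKₐ(H₂O) ≈ 15.7 — strong base; essentially never leaves without prior activation
(CH₃)₃CO⁻: pKₐ(t-BuOH) ≈ 18 — bulky, strongly basic alkoxide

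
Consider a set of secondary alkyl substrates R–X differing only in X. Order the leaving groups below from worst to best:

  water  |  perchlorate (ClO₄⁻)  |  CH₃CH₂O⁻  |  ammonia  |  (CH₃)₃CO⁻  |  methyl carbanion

methyl carbanion < (CH₃)₃CO⁻ < CH₃CH₂O⁻ < ammonia < water < perchlorate (ClO₄⁻)

Leaving-group ability tracks the stability of the departed species; conjugate-acid pKₐ is the usual yardstick (lower pKₐ → better LG).
perchlorate (ClO₄⁻): pKₐ(HClO₄) ≈ -10
water: pKₐ(H₃O⁺) ≈ -1.7 — neutral; leaves from a protonated alcohol (R–OH₂⁺)
ammonia: pKₐ(NH₄⁺) ≈ 9.2 — neutral but moderately basic; leaves from R–NH₃⁺
CH₃CH₂O⁻: pKₐ(CH₃CH₂OH) ≈ 16 — strong base; alkoxides do not leave unassisted
(CH₃)₃CO⁻: pKₐ(t-BuOH) ≈ 18 — bulky, strongly basic alkoxide
methyl carbanion: pKₐ(CH₄) ≈ 48
Listed from poorest to best leaving group as asked.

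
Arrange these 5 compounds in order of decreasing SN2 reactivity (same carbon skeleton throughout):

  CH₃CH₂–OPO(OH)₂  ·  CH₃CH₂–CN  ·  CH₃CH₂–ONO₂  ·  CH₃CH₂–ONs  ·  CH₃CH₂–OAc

The skeletons are identical, so relative rate is governed entirely by leaving-group ability.
The more stable X⁻ (or X) is on its own — i.e. the weaker a base it is — the better a leaving group it makes.
CH₃CH₂–ONs loses ONs⁻: pKₐ(p-O₂NC₆H₄SO₃H) ≈ -3.5
CH₃CH₂–ONO₂ loses NO₃⁻: pKₐ(HNO₃) ≈ -1.3
CH₃CH₂–OPO(OH)₂ loses H₂PO₄⁻: pKₐ(H₃PO₄) ≈ 2.1
CH₃CH₂–OAc loses AcO⁻: pKₐ(CH₃COOH) ≈ 4.8
CH₃CH₂–CN loses CN⁻: pKₐ(HCN) ≈ 9.2

CH₃CH₂–ONs > CH₃CH₂–ONO₂ > CH₃CH₂–OPO(OH)₂ > CH₃CH₂–OAc > CH₃CH₂–CN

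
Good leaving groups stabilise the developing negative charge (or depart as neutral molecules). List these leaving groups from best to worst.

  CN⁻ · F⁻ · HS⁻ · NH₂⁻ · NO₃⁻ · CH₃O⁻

NO₃⁻ > F⁻ > HS⁻ > CN⁻ > CH₃O⁻ > NH₂⁻

NO₃⁻: pKₐ(HNO₃) ≈ -1.3
F⁻: pKₐ(HF) ≈ 3.2
HS⁻: pKₐ(H₂S) ≈ 7 — larger and more polarisable than the oxygen analogue
CN⁻: pKₐ(HCN) ≈ 9.2 — sp carbon stabilises the charge somewhat, but still a poor LG
CH₃O⁻: pKₐ(CH₃OH) ≈ 15.5
NH₂⁻: pKₐ(NH₃) ≈ 38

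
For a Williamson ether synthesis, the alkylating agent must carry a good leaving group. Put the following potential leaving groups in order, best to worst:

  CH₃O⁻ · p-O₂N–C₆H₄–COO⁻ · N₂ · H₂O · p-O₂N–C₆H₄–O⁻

A good leaving group is a weak base: the lower the pKₐ of its conjugate acid, the more readily it departs.
N₂: no meaningful conjugate acid; N₂ departs as an exceptionally stable neutral molecule
H₂O: pKₐ(H₃O⁺) ≈ -1.7 — neutral; leaves from a protonated alcohol (R–OH₂⁺)
p-O₂N–C₆H₄–COO⁻: pKₐ(p-nitrobenzoic acid) ≈ 3.4 — electron-withdrawing nitro group stabilises the carboxylate
p-O₂N–C₆H₄–O⁻: pKₐ(p-nitrophenol) ≈ 7.2
CH₃O⁻: pKₐ(CH₃OH) ≈ 15.5 — strong base; alkoxides do not leave unassisted

N₂ > H₂O > p-O₂N–C₆H₄–COO⁻ > p-O₂N–C₆H₄–O⁻ > CH₃O⁻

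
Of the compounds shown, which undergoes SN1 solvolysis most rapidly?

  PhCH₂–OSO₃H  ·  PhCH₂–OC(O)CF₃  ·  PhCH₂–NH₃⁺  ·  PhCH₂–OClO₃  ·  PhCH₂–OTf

PhCH₂–OTf

With the same alkyl group throughout, only the leaving group differentiates the rates.
The more stable X⁻ (or X) is on its own — i.e. the weaker a base it is — the better a leaving group it makes.
PhCH₂–OTf loses OTf⁻: pKₐ(CF₃SO₃H (triflic acid)) ≈ -14
PhCH₂–OClO₃ loses ClO₄⁻: pKₐ(HClO₄) ≈ -10
PhCH₂–OSO₃H loses HSO₄⁻: pKₐ(H₂SO₄) ≈ -3
PhCH₂–OC(O)CF₃ loses CF₃COO⁻: pKₐ(CF₃COOH) ≈ 0.2
PhCH₂–NH₃⁺ loses NH₃: pKₐ(NH₄⁺) ≈ 9.2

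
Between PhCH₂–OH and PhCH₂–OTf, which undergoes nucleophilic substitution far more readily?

From PhCH₂–OH the departing group would be OH⁻ (pKₐ(H₂O) ≈ 15.7). Strong base; essentially never leaves without prior activation.
From PhCH₂–OTf the leaving group is OTf⁻ (pKₐ(CF₃SO₃H (triflic acid)) ≈ -14). Charge spread over three oxygens and a CF₃ group; the premier leaving group in synthesis.
(In practice PhCH₂–OTf is made from PhCH₂–OH by treatment with Tf₂O / 2,6-lutidine, converting the hydroxyl into a triflate.)

PhCH₂–OTf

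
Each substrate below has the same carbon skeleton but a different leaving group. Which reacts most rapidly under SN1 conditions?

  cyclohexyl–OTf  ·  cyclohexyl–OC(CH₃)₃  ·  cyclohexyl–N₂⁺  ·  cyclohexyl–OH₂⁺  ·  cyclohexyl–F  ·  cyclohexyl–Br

cyclohexyl–N₂⁺

With the same alkyl group throughout, only the leaving group differentiates the rates.
Leaving-group ability tracks the stability of the departed species; conjugate-acid pKₐ is the usual yardstick (lower pKₐ → better LG).
cyclohexyl–N₂⁺ loses N₂: no meaningful conjugate acid; N₂ departs as an exceptionally stable neutral molecule
cyclohexyl–OTf loses OTf⁻: pKₐ(CF₃SO₃H (triflic acid)) ≈ -14
cyclohexyl–Br loses Br⁻: pKₐ(HBr) ≈ -9
cyclohexyl–OH₂⁺ loses H₂O: pKₐ(H₃O⁺) ≈ -1.7
cyclohexyl–F loses F⁻: pKₐ(HF) ≈ 3.2
cyclohexyl–OC(CH₃)₃ loses (CH₃)₃CO⁻: pKₐ(t-BuOH) ≈ 18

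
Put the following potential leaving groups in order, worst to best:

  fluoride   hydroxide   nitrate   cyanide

nitrate: pKₐ(HNO₃) ≈ -1.3 — resonance-delocalised over three oxygens
fluoride: pKₐ(HF) ≈ 3.2 — small and strongly basic; the poor halide leaving group
cyanide: pKₐ(HCN) ≈ 9.2 — sp carbon stabilises the charge somewhat, but still a poor LG
hydroxide: pKₐ(H₂O) ≈ 15.7
Reversing gives the worst-to-best order requested.

hydroxide < cyanide < fluoride < nitrate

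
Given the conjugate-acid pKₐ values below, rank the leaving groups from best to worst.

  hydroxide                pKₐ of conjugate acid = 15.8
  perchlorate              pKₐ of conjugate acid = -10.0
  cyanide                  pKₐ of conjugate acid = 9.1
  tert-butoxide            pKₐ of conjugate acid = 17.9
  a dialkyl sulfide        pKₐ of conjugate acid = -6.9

perchlorate > a dialkyl sulfide > cyanide > hydroxide > tert-butoxide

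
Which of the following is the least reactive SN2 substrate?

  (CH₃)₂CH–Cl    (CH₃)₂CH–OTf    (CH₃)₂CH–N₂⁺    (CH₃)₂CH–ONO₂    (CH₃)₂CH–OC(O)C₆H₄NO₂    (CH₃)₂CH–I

Same R in every case — rank the leaving groups.
Leaving-group ability tracks the stability of the departed species; conjugate-acid pKₐ is the usual yardstick (lower pKₐ → better LG).
(CH₃)₂CH–N₂⁺ loses N₂: no meaningful conjugate acid; N₂ departs as an exceptionally stable neutral molecule
(CH₃)₂CH–OTf loses OTf⁻: pKₐ(CF₃SO₃H (triflic acid)) ≈ -14
(CH₃)₂CH–I loses I⁻: pKₐ(HI) ≈ -10
(CH₃)₂CH–Cl loses Cl⁻: pKₐ(HCl) ≈ -7
(CH₃)₂CH–ONO₂ loses NO₃⁻: pKₐ(HNO₃) ≈ -1.3
(CH₃)₂CH–OC(O)C₆H₄NO₂ loses p-O₂N–C₆H₄–COO⁻: pKₐ(p-nitrobenzoic acid) ≈ 3.4

(CH₃)₂CH–OC(O)C₆H₄NO₂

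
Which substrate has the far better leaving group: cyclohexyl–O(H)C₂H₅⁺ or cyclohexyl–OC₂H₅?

cyclohexyl–O(H)C₂H₅⁺

From cyclohexyl–OC₂H₅ the departing group would be CH₃CH₂O⁻ (pKₐ(CH₃CH₂OH) ≈ 16). Strong base; alkoxides do not leave unassisted.
From cyclohexyl–O(H)C₂H₅⁺ the leaving group is R'OH (pKₐ(R'OH₂⁺) ≈ -2.4). Neutral; leaves from a protonated ether (an oxonium ion, R–O(H)R'⁺).
(In practice cyclohexyl–O(H)C₂H₅⁺ is made from cyclohexyl–OC₂H₅ by protonation with concentrated HBr, allowing neutral ethanol, rather than ethoxide, to depart.)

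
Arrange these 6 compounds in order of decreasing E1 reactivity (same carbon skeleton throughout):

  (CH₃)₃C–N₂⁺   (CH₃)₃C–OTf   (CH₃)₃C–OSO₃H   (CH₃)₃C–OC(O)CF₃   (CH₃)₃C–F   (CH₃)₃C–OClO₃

The skeletons are identical, so relative rate is governed entirely by leaving-group ability.
Rank by basicity of the departing species: weakest base leaves most easily.
(CH₃)₃C–N₂⁺ loses N₂: no meaningful conjugate acid; N₂ departs as an exceptionally stable neutral molecule
(CH₃)₃C–OTf loses OTf⁻: pKₐ(CF₃SO₃H (triflic acid)) ≈ -14
(CH₃)₃C–OClO₃ loses ClO₄⁻: pKₐ(HClO₄) ≈ -10
(CH₃)₃C–OSO₃H loses HSO₄⁻: pKₐ(H₂SO₄) ≈ -3
(CH₃)₃C–OC(O)CF₃ loses CF₃COO⁻: pKₐ(CF₃COOH) ≈ 0.2
(CH₃)₃C–F loses F⁻: pKₐ(HF) ≈ 3.2

(CH₃)₃C–N₂⁺ > (CH₃)₃C–OTf > (CH₃)₃C–OClO₃ > (CH₃)₃C–OSO₃H > (CH₃)₃C–OC(O)CF₃ > (CH₃)₃C–F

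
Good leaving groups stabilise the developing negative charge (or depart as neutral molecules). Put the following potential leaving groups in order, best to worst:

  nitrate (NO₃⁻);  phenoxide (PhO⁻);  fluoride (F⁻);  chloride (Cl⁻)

chloride (Cl⁻) > nitrate (NO₃⁻) > fluoride (F⁻) > phenoxide (PhO⁻)

A good leaving group is a weak base: the lower the pKₐ of its conjugate acid, the more readily it departs.
chloride (Cl⁻): pKₐ(HCl) ≈ -7
nitrate (NO₃⁻): pKₐ(HNO₃) ≈ -1.3
fluoride (F⁻): pKₐ(HF) ≈ 3.2
phenoxide (PhO⁻): pKₐ(C₆H₅OH (phenol)) ≈ 10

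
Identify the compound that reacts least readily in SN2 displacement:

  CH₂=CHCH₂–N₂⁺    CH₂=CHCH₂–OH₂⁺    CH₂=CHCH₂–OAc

CH₂=CHCH₂–OAc

Identical carbon frameworks mean the comparison reduces to leaving-group quality.
Rank by basicity of the departing species: weakest base leaves most easily.
CH₂=CHCH₂–N₂⁺ loses N₂: no meaningful conjugate acid; N₂ departs as an exceptionally stable neutral molecule
CH₂=CHCH₂–OH₂⁺ loses H₂O: pKₐ(H₃O⁺) ≈ -1.7
CH₂=CHCH₂–OAc loses AcO⁻: pKₐ(CH₃COOH) ≈ 4.8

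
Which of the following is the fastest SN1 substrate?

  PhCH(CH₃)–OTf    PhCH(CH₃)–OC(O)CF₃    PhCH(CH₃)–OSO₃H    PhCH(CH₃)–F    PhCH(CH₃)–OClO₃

PhCH(CH₃)–OTf

The skeletons are identical, so relative rate is governed entirely by leaving-group ability.
Leaving-group ability tracks the stability of the departed species; conjugate-acid pKₐ is the usual yardstick (lower pKₐ → better LG).
PhCH(CH₃)–OTf loses OTf⁻: pKₐ(CF₃SO₃H (triflic acid)) ≈ -14
PhCH(CH₃)–OClO₃ loses ClO₄⁻: pKₐ(HClO₄) ≈ -10
PhCH(CH₃)–OSO₃H loses HSO₄⁻: pKₐ(H₂SO₄) ≈ -3
PhCH(CH₃)–OC(O)CF₃ loses CF₃COO⁻: pKₐ(CF₃COOH) ≈ 0.2
PhCH(CH₃)–F loses F⁻: pKₐ(HF) ≈ 3.2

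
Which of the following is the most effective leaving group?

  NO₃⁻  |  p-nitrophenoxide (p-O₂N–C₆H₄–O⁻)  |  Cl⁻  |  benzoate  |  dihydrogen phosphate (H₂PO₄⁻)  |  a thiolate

Cl⁻: pKₐ(HCl) ≈ -7
NO₃⁻: pKₐ(HNO₃) ≈ -1.3
dihydrogen phosphate (H₂PO₄⁻): pKₐ(H₃PO₄) ≈ 2.1
benzoate: pKₐ(C₆H₅COOH) ≈ 4.2
p-nitrophenoxide (p-O₂N–C₆H₄–O⁻): pKₐ(p-nitrophenol) ≈ 7.2
a thiolate: pKₐ(RSH (a thiol)) ≈ 10.5

Cl⁻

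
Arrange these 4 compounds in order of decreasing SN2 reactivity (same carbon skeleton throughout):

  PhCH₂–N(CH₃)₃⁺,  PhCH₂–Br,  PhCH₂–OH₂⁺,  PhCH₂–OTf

Same R in every case — rank the leaving groups.
A good leaving group is a weak base: the lower the pKₐ of its conjugate acid, the more readily it departs.
PhCH₂–OTf loses OTf⁻: pKₐ(CF₃SO₃H (triflic acid)) ≈ -14
PhCH₂–Br loses Br⁻: pKₐ(HBr) ≈ -9
PhCH₂–OH₂⁺ loses H₂O: pKₐ(H₃O⁺) ≈ -1.7
PhCH₂–N(CH₃)₃⁺ loses NR'₃: pKₐ(R'₃NH⁺) ≈ 10.7

PhCH₂–OTf > PhCH₂–Br > PhCH₂–OH₂⁺ > PhCH₂–N(CH₃)₃⁺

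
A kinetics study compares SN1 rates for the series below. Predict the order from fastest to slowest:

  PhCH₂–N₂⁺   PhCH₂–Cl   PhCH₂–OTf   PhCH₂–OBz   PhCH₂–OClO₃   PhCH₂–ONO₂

With the same alkyl group throughout, only the leaving group differentiates the rates.
Rank by basicity of the departing species: weakest base leaves most easily.
PhCH₂–N₂⁺ loses N₂: no meaningful conjugate acid; N₂ departs as an exceptionally stable neutral molecule
PhCH₂–OTf loses OTf⁻: pKₐ(CF₃SO₃H (triflic acid)) ≈ -14
PhCH₂–OClO₃ loses ClO₄⁻: pKₐ(HClO₄) ≈ -10
PhCH₂–Cl loses Cl⁻: pKₐ(HCl) ≈ -7
PhCH₂–ONO₂ loses NO₃⁻: pKₐ(HNO₃) ≈ -1.3
PhCH₂–OBz loses PhCOO⁻: pKₐ(C₆H₅COOH) ≈ 4.2

PhCH₂–N₂⁺ > PhCH₂–OTf > PhCH₂–OClO₃ > PhCH₂–Cl > PhCH₂–ONO₂ > PhCH₂–OBz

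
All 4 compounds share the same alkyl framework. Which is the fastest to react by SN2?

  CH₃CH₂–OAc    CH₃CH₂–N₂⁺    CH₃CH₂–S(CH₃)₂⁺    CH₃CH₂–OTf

Same R in every case — rank the leaving groups.
Leaving-group ability tracks the stability of the departed species; conjugate-acid pKₐ is the usual yardstick (lower pKₐ → better LG).
CH₃CH₂–N₂⁺ loses N₂: no meaningful conjugate acid; N₂ departs as an exceptionally stable neutral molecule
CH₃CH₂–OTf loses OTf⁻: pKₐ(CF₃SO₃H (triflic acid)) ≈ -14
CH₃CH₂–S(CH₃)₂⁺ loses SR'₂: pKₐ(R'₂SH⁺) ≈ -7
CH₃CH₂–OAc loses AcO⁻: pKₐ(CH₃COOH) ≈ 4.8

CH₃CH₂–N₂⁺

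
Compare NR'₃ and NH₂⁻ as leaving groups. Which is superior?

NR'₃ is the better leaving group.
pKₐ(R'₃NH⁺) ≈ 10.7 versus pKₐ(NH₃) ≈ 38: NR'₃ is the much weaker base.
Neutral but still a fairly strong base; Hofmann-elimination LG.

NR'₃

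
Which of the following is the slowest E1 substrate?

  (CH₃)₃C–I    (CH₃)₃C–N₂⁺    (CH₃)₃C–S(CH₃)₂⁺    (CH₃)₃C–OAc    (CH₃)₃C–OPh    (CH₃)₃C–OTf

(CH₃)₃C–OPh

Identical carbon frameworks mean the comparison reduces to leaving-group quality.
Rank by basicity of the departing species: weakest base leaves most easily.
(CH₃)₃C–N₂⁺ loses N₂: no meaningful conjugate acid; N₂ departs as an exceptionally stable neutral molecule
(CH₃)₃C–OTf loses OTf⁻: pKₐ(CF₃SO₃H (triflic acid)) ≈ -14
(CH₃)₃C–I loses I⁻: pKₐ(HI) ≈ -10
(CH₃)₃C–S(CH₃)₂⁺ loses SR'₂: pKₐ(R'₂SH⁺) ≈ -7
(CH₃)₃C–OAc loses AcO⁻: pKₐ(CH₃COOH) ≈ 4.8
(CH₃)₃C–OPh loses PhO⁻: pKₐ(C₆H₅OH (phenol)) ≈ 10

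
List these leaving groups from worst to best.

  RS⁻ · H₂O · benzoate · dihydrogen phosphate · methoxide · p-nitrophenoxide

methoxide < RS⁻ < p-nitrophenoxide < benzoate < dihydrogen phosphate < H₂O

H₂O: pKₐ(H₃O⁺) ≈ -1.7
dihydrogen phosphate: pKₐ(H₃PO₄) ≈ 2.1
benzoate: pKₐ(C₆H₅COOH) ≈ 4.2
p-nitrophenoxide: pKₐ(p-nitrophenol) ≈ 7.2
RS⁻: pKₐ(RSH (a thiol)) ≈ 10.5
methoxide: pKₐ(CH₃OH) ≈ 15.5
Reversing gives the worst-to-best order requested.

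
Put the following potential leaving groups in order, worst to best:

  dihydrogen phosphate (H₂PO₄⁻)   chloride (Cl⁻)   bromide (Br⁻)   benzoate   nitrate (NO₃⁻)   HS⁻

bromide (Br⁻): pKₐ(HBr) ≈ -9
chloride (Cl⁻): pKₐ(HCl) ≈ -7
nitrate (NO₃⁻): pKₐ(HNO₃) ≈ -1.3
dihydrogen phosphate (H₂PO₄⁻): pKₐ(H₃PO₄) ≈ 2.1
benzoate: pKₐ(C₆H₅COOH) ≈ 4.2
HS⁻: pKₐ(H₂S) ≈ 7
Listed from poorest to best leaving group as asked.

HS⁻ < benzoate < dihydrogen phosphate (H₂PO₄⁻) < nitrate (NO₃⁻) < chloride (Cl⁻) < bromide (Br⁻)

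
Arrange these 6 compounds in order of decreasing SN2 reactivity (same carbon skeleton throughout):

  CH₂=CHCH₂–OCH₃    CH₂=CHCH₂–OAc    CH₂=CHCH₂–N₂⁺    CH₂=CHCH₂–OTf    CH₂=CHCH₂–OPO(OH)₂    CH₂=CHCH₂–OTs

CH₂=CHCH₂–N₂⁺ > CH₂=CHCH₂–OTf > CH₂=CHCH₂–OTs > CH₂=CHCH₂–OPO(OH)₂ > CH₂=CHCH₂–OAc > CH₂=CHCH₂–OCH₃

Identical carbon frameworks mean the comparison reduces to leaving-group quality.
Rank by basicity of the departing species: weakest base leaves most easily.
CH₂=CHCH₂–N₂⁺ loses N₂: no meaningful conjugate acid; N₂ departs as an exceptionally stable neutral molecule
CH₂=CHCH₂–OTf loses OTf⁻: pKₐ(CF₃SO₃H (triflic acid)) ≈ -14
CH₂=CHCH₂–OTs loses OTs⁻: pKₐ(p-CH₃C₆H₄SO₃H (TsOH)) ≈ -2.8
CH₂=CHCH₂–OPO(OH)₂ loses H₂PO₄⁻: pKₐ(H₃PO₄) ≈ 2.1
CH₂=CHCH₂–OAc loses AcO⁻: pKₐ(CH₃COOH) ≈ 4.8
CH₂=CHCH₂–OCH₃ loses CH₃O⁻: pKₐ(CH₃OH) ≈ 15.5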